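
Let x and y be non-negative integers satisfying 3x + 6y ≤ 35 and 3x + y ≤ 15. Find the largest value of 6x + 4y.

36

(x,y)=(4,3) is feasible, giving 36.
(x,y)=(3,4) is feasible, giving 34.
(x,y)=(4,2) is feasible, giving 32.
No feasible integer point exceeds 36.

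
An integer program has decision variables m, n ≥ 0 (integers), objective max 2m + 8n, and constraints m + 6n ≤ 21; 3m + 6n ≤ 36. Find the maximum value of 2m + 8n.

32

(m,n)=(8,2) is feasible, giving 32.
(m,n)=(7,2) is feasible, giving 30.
(m,n)=(6,2) is feasible, giving 28.
(m,n)=(9,1) is feasible, giving 26.
No feasible integer point exceeds 32.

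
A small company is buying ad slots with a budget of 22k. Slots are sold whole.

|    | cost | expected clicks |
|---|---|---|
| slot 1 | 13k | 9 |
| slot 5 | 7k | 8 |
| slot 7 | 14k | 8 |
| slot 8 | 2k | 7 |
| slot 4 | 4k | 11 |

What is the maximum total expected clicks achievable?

27

Allowing fractional choices, the relaxed optimum would be about 32.2, but ad slots are indivisible.
slot 1 + slot 8 + slot 4: cost 13 + 2 + 4 = 19 ≤ 22, expected clicks 9 + 7 + 11 = 27.
slot 5 + slot 8 + slot 4: cost 7 + 2 + 4 = 13 ≤ 22, expected clicks 8 + 7 + 11 = 26.
slot 7 + slot 8 + slot 4: cost 14 + 2 + 4 = 20 ≤ 22, expected clicks 8 + 7 + 11 = 26.
Best is slot 1, slot 8, and slot 4 with total expected clicks 27.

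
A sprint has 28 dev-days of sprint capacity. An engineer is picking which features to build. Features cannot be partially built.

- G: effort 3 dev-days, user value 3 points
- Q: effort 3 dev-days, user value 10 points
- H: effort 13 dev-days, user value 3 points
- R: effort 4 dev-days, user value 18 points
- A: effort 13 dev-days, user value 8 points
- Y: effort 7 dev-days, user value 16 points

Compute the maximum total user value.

52

Take Q, R, A, and Y: effort 3 + 4 + 13 + 7 = 27 ≤ 28, user value 10 + 18 + 8 + 16 = 52.
No other feasible combination does better.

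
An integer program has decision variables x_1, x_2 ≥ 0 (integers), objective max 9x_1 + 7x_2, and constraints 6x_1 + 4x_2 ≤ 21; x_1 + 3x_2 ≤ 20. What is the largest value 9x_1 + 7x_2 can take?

Relaxing integrality, the LP optimum is 36.75 at (x_1,x_2) = (0, 5.25), which is not an integer point.
(x_1,x_2)=(0,5) is feasible, giving 35.
(x_1,x_2)=(0,4) is feasible, giving 28.
Maximum is 35 at (x_1,x_2)=(0,5).

35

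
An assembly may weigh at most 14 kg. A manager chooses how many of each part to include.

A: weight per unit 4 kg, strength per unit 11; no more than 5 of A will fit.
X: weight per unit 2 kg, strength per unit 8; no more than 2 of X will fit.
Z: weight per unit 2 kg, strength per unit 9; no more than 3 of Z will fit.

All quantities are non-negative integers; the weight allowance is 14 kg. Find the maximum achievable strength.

Z has the best ratio (9/2); taking only Z gives at most 3×9 = 27 (stopped by the supply cap of 3).
Mixing does better — 1×A, 2×X, and 3×Z: weight 14 ≤ 14, strength 1·11 + 2·8 + 3·9 = 54.

54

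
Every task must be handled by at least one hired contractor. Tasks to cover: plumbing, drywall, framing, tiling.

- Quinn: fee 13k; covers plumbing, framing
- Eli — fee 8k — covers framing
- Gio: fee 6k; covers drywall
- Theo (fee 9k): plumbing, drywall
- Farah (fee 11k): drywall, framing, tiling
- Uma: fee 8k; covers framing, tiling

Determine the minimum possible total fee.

17

This is a weighted set-cover instance.
The greedy cost-per-new-task heuristic would pick Farah and Theo for 20, but a cheaper cover exists.
Choose Theo and Uma: together they cover plumbing, drywall, framing, tiling — every task.
Total fee: 9 + 8 = 17.
No cover costs less than 17.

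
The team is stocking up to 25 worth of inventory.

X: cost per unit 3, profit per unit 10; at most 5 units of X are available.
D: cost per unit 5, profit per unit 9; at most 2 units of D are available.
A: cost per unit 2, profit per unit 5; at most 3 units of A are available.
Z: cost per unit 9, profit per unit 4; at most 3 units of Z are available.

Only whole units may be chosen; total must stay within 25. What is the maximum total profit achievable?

5×X and 2×D: cost 25 ≤ 25, profit 5·10 + 2·9 = 68.
5×X, 1×D, and 2×A: cost 24 ≤ 25, profit 5·10 + 1·9 + 2·5 = 69.
Best is 69.

69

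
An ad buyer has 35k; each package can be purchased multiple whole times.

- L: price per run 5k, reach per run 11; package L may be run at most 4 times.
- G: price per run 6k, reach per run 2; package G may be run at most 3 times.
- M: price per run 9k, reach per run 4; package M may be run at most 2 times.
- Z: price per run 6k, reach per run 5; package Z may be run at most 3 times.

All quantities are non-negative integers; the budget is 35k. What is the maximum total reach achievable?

Take 4×L and 2×Z: price 32 ≤ 35, reach 4·11 + 2·5 = 54.
L has the best ratio (11/5) and is taken to its limit of 4; remaining capacity is filled optimally with the others.

54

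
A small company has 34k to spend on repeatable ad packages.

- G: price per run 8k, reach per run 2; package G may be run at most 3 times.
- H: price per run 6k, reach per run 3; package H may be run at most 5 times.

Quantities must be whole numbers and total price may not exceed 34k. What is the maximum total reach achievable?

H has the best ratio (3/6); taking only H gives at most 5×3 = 15 (stopped by the price limit).
Optimal: 5×H: price 30 ≤ 34, reach 5·3 = 15.

15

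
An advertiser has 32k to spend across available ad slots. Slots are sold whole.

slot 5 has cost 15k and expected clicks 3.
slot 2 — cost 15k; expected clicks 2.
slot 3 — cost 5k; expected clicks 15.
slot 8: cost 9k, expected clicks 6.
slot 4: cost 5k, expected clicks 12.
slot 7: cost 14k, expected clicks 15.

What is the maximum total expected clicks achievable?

42

This is a 0-1 knapsack instance.
Allowing fractional choices, the relaxed optimum would be about 47.3, but ad slots are indivisible.
slot 3 + slot 8 + slot 7: cost 5 + 9 + 14 = 28 ≤ 32, expected clicks 15 + 6 + 15 = 36.
slot 3 + slot 4 + slot 7: cost 5 + 5 + 14 = 24 ≤ 32, expected clicks 15 + 12 + 15 = 42.
Best is slot 3, slot 4, and slot 7 with total expected clicks 42.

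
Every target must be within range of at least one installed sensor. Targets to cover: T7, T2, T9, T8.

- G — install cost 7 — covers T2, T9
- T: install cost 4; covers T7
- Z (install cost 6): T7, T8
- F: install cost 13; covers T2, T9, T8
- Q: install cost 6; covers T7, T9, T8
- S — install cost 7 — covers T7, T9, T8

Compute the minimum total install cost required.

13

Choose G and Z: together they cover T7, T2, T9, T8 — every target.
Total install cost: 7 + 6 = 13.
No cover costs less than 13.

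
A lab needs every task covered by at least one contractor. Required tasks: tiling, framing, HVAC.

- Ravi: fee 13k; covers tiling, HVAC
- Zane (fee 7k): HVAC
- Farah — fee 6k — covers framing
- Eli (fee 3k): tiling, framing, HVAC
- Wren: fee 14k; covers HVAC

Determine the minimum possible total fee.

3

This is an integer covering problem.
Eli alone covers tiling, framing, HVAC — every task.
Total fee: 3.
No cover costs less than 3.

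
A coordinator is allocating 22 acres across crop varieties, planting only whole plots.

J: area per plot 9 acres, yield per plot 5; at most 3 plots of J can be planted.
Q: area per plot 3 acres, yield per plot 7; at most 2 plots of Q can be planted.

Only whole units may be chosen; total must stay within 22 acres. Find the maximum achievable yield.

Take 1×J and 2×Q: area 15 ≤ 22, yield 1·5 + 2·7 = 19.
Q has the best ratio (7/3) and is taken to its limit of 2; remaining capacity is filled optimally with the others.

19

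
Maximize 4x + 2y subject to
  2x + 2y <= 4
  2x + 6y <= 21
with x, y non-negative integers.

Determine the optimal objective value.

8

(x,y)=(2,0): 2·2+2·0=4≤4, 2·2+6·0=4≤21, objective 8.
(x,y)=(1,1): 2·1+2·1=4≤4, 2·1+6·1=8≤21, objective 6.
The best lattice point is (2,0), giving 8.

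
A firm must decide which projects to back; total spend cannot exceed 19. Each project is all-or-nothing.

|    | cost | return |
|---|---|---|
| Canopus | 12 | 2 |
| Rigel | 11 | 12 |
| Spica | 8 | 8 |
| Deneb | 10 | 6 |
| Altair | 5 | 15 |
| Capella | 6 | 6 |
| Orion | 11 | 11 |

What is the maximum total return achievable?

Treat it as a binary knapsack problem.
Allowing fractional choices, the relaxed optimum would be about 30.0, but projects are indivisible.
Spica + Altair + Capella: cost 8 + 5 + 6 = 19 ≤ 19, return 8 + 15 + 6 = 29.
Rigel + Altair: cost 11 + 5 = 16 ≤ 19, return 12 + 15 = 27.
Best is Spica, Altair, and Capella with total return 29.

29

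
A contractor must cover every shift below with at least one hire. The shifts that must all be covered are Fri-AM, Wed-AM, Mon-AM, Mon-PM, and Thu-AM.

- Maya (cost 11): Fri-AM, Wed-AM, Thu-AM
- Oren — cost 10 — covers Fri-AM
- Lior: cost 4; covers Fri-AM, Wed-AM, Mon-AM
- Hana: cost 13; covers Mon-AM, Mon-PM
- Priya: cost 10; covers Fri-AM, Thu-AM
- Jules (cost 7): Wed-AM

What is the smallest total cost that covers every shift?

24

The greedy cost-per-new-shift heuristic would pick Lior, Priya, and Hana for 27, but a cheaper cover exists.
Choose Maya and Hana: together they cover Fri-AM, Wed-AM, Mon-AM, Mon-PM, Thu-AM — every shift.
Total cost: 11 + 13 = 24.
No cover costs less than 24.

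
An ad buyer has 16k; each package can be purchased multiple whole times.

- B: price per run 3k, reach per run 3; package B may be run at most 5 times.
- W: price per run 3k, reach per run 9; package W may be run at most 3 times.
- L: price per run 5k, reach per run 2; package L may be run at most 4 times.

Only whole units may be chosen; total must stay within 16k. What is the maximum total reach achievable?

Take 2×B and 3×W: price 15 ≤ 16, reach 2·3 + 3·9 = 33.
W has the best ratio (9/3) and is taken to its limit of 3; remaining capacity is filled optimally with the others.

33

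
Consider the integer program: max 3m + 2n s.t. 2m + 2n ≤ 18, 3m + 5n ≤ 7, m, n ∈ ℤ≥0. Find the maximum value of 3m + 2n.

6

The continuous relaxation peaks at (2.33, 0) with value 7.00; rounding to a feasible lattice point costs some objective.
(m,n)=(2,0) is feasible, giving 6.
(m,n)=(1,0) is feasible, giving 3.
Maximum is 6 at (m,n)=(2,0).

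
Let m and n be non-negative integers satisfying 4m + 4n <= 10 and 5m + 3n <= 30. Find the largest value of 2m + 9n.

18

Relaxing integrality, the LP optimum is 22.50 at (m,n) = (0, 2.5), which is not an integer point.
(m,n)=(0,2): 4·0+4·2=8≤10, 5·0+3·2=6≤30, objective 18.
(m,n)=(1,1): 4·1+4·1=8≤10, 5·1+3·1=8≤30, objective 11.
(m,n)=(0,1): 4·0+4·1=4≤10, 5·0+3·1=3≤30, objective 9.
No feasible integer point exceeds 18.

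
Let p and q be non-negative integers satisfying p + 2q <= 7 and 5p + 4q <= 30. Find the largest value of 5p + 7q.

32

(p,q)=(5,1): 1·5+2·1=7≤7, 5·5+4·1=29≤30, objective 32.
(p,q)=(6,0): 1·6+2·0=6≤7, 5·6+4·0=30≤30, objective 30.
(p,q)=(4,1): 1·4+2·1=6≤7, 5·4+4·1=24≤30, objective 27.
Maximum is 32 at (p,q)=(5,1).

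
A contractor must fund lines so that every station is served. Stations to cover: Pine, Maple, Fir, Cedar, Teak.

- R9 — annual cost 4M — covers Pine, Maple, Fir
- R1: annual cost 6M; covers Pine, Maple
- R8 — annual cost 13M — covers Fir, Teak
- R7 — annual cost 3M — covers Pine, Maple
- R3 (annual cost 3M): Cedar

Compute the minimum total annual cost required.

19

The greedy cost-per-new-station heuristic would pick R9, R3, and R8 for 20, but a cheaper cover exists.
Choose R8, R7, and R3: together they cover Pine, Maple, Fir, Cedar, Teak — every station.
Total annual cost: 13 + 3 + 3 = 19.
No cover costs less than 19.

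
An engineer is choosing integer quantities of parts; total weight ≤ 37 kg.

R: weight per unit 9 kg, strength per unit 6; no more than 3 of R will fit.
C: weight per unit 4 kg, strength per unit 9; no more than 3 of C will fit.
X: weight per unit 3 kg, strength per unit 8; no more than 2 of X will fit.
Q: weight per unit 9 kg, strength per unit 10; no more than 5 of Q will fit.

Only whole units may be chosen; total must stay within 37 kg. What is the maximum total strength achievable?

63

This is a bounded integer knapsack.
X has the best ratio (8/3); taking only X gives at most 2×8 = 16 (stopped by the supply cap of 2).
Mixing does better — 3×C, 2×X, and 2×Q: weight 36 ≤ 37, strength 3·9 + 2·8 + 2·10 = 63.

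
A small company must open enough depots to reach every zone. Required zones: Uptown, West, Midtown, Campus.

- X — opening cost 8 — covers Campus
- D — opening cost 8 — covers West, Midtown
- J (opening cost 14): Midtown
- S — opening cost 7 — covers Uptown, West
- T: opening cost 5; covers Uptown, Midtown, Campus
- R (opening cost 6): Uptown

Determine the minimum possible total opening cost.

12

Choose S and T: together they cover Uptown, West, Midtown, Campus — every zone.
Total opening cost: 7 + 5 = 12.
No cover costs less than 12.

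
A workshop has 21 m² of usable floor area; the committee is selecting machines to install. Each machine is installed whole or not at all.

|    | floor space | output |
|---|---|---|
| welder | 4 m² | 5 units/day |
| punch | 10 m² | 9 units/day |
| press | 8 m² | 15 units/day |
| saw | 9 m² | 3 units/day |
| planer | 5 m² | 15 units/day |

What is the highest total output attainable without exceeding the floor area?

35

Allowing fractional choices, the relaxed optimum would be about 38.6, but machines are indivisible.
welder + press + planer: floor space 4 + 8 + 5 = 17 ≤ 21, output 5 + 15 + 15 = 35.
press + planer: floor space 8 + 5 = 13 ≤ 21, output 15 + 15 = 30.
Best is welder, press, and planer with total output 35.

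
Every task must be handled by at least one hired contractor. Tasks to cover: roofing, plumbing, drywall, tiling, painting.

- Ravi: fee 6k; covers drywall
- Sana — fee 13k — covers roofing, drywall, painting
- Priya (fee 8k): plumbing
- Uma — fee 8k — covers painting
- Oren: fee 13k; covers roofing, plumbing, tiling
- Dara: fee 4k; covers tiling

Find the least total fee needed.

This is a weighted set-cover instance.
Choose Sana, Priya, and Dara: together they cover roofing, plumbing, drywall, tiling, painting — every task.
Total fee: 13 + 8 + 4 = 25.

25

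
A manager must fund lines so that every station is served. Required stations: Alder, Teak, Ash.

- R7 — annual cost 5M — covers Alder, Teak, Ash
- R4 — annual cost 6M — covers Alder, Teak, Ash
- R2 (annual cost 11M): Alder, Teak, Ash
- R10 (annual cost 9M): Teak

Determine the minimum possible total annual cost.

5

This is a weighted set-cover instance.
R7 alone covers Alder, Teak, Ash — every station.
Total annual cost: 5.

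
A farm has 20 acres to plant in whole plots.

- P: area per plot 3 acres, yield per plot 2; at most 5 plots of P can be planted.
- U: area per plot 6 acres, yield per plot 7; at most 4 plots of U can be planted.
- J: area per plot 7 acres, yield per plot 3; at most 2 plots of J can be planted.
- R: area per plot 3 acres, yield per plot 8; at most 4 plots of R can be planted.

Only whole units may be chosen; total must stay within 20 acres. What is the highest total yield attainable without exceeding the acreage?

39

R has the best ratio (8/3); taking only R gives at most 4×8 = 32 (stopped by the supply cap of 4).
Mixing does better — 1×U and 4×R: area 18 ≤ 20, yield 1·7 + 4·8 = 39.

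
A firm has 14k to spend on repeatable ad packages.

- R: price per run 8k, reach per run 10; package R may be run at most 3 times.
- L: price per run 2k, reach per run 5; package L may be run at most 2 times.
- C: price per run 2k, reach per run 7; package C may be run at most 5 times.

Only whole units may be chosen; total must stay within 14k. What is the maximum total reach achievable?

Take 2×L and 5×C: price 14 ≤ 14, reach 2·5 + 5·7 = 45.
C has the best ratio (7/2) and is taken to its limit of 5; remaining capacity is filled optimally with the others.

45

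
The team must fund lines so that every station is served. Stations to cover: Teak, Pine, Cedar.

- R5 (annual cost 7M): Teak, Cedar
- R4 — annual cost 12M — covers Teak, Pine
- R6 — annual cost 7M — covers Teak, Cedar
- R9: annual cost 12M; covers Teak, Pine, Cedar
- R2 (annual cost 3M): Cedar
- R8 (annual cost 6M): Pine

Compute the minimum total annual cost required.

12

The greedy cost-per-new-station heuristic would pick R2 and R4 for 15, but a cheaper cover exists.
R9 alone covers Teak, Pine, Cedar — every station.
Total annual cost: 12.
No cover costs less than 12.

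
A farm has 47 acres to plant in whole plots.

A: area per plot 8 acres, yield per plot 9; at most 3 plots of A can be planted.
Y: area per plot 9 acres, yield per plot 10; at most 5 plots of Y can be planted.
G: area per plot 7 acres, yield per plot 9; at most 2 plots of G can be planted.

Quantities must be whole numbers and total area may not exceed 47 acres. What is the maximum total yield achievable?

Take 3×A, 1×Y, and 2×G: area 47 ≤ 47, yield 3·9 + 1·10 + 2·9 = 55.
G has the best ratio (9/7) and is taken to its limit of 2; remaining capacity is filled optimally with the others.

55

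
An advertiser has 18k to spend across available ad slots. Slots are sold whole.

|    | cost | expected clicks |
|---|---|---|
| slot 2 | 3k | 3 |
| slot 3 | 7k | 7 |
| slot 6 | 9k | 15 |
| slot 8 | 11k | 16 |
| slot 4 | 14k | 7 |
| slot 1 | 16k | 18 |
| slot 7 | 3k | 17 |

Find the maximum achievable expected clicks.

This is a 0-1 knapsack instance.
Allowing fractional choices, the relaxed optimum would be about 40.7, but ad slots are indivisible.
slot 8 + slot 7: cost 11 + 3 = 14 ≤ 18, expected clicks 16 + 17 = 33.
slot 2 + slot 8 + slot 7: cost 3 + 11 + 3 = 17 ≤ 18, expected clicks 3 + 16 + 17 = 36.
slot 2 + slot 6 + slot 7: cost 3 + 9 + 3 = 15 ≤ 18, expected clicks 3 + 15 + 17 = 35.
Best is slot 2, slot 8, and slot 7 with total expected clicks 36.

36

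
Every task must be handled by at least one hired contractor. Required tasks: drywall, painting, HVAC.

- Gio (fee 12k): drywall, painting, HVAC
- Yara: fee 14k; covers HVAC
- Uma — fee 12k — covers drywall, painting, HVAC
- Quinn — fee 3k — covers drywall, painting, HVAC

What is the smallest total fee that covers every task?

This is a weighted set-cover instance.
Quinn alone covers drywall, painting, HVAC — every task.
Total fee: 3.
No cover costs less than 3.

3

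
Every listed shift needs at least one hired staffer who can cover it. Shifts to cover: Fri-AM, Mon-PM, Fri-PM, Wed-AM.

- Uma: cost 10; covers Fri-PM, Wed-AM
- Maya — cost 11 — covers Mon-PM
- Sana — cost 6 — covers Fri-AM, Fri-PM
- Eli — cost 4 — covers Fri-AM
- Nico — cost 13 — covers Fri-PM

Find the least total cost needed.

25

The greedy cost-per-new-shift heuristic would pick Sana, Uma, and Maya for 27, but a cheaper cover exists.
Choose Uma, Maya, and Eli: together they cover Fri-AM, Mon-PM, Fri-PM, Wed-AM — every shift.
Total cost: 10 + 11 + 4 = 25.
No cover costs less than 25.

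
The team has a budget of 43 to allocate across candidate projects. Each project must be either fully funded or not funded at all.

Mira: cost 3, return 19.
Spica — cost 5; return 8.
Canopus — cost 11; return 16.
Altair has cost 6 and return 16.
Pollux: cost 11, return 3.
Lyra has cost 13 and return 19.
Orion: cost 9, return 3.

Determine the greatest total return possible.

Allowing fractional choices, the relaxed optimum would be about 79.7, but projects are indivisible.
Mira + Spica + Canopus + Altair + Lyra: cost 3 + 5 + 11 + 6 + 13 = 38 ≤ 43, return 19 + 8 + 16 + 16 + 19 = 78.
Mira + Canopus + Altair + Lyra: cost 3 + 11 + 6 + 13 = 33 ≤ 43, return 19 + 16 + 16 + 19 = 70.
Mira + Canopus + Altair + Lyra + Orion: cost 3 + 11 + 6 + 13 + 9 = 42 ≤ 43, return 19 + 16 + 16 + 19 + 3 = 73.
Best is Mira, Spica, Canopus, Altair, and Lyra with total return 78.

78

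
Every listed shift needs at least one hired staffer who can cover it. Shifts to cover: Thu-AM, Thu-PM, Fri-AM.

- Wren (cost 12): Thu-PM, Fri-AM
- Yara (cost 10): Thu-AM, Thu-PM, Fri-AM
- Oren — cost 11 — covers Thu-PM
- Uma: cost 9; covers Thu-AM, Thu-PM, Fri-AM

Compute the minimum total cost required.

Uma alone covers Thu-AM, Thu-PM, Fri-AM — every shift.
Total cost: 9.
No cover costs less than 9.

9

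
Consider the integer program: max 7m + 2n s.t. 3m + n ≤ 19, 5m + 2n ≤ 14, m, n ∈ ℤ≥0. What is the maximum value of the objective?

(m,n)=(2,2): 3·2+1·2=8≤19, 5·2+2·2=14≤14, objective 18.
(m,n)=(2,1): 3·2+1·1=7≤19, 5·2+2·1=12≤14, objective 16.
(m,n)=(2,0): 3·2+1·0=6≤19, 5·2+2·0=10≤14, objective 14.
(m,n)=(1,3): 3·1+1·3=6≤19, 5·1+2·3=11≤14, objective 13.
No feasible integer point exceeds 18.

18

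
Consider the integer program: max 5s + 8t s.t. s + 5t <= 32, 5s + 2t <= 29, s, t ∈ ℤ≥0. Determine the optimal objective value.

The continuous relaxation peaks at (3.52, 5.7) with value 63.17; rounding to a feasible lattice point costs some objective.
(s,t)=(2,6): 1·2+5·6=32≤32, 5·2+2·6=22≤29, objective 58.
(s,t)=(3,5): 1·3+5·5=28≤32, 5·3+2·5=25≤29, objective 55.
No feasible integer point exceeds 58.

58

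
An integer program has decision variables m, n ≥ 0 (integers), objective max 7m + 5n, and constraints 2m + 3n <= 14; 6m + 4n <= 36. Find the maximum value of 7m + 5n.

42

Relaxing integrality, the LP optimum is 42.40 at (m,n) = (5.2, 1.2), which is not an integer point.
(m,n)=(6,0): 2·6+3·0=12≤14, 6·6+4·0=36≤36, objective 42.
(m,n)=(5,1): 2·5+3·1=13≤14, 6·5+4·1=34≤36, objective 40.
(m,n)=(4,2): 2·4+3·2=14≤14, 6·4+4·2=32≤36, objective 38.
No feasible integer point exceeds 42.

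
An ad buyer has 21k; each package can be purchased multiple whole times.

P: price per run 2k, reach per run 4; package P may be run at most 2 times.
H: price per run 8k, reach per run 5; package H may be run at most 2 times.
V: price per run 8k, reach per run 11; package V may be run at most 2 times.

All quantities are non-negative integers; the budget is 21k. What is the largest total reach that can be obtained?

30

P has the best ratio (4/2); taking only P gives at most 2×4 = 8 (stopped by the supply cap of 2).
Mixing does better — 2×P and 2×V: price 20 ≤ 21, reach 2·4 + 2·11 = 30.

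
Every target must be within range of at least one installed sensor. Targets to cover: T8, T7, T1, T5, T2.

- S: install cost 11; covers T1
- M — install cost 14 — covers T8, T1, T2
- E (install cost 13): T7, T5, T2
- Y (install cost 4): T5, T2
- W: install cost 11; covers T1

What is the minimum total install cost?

27

This is a weighted set-cover instance.
Choose M and E: together they cover T8, T7, T1, T5, T2 — every target.
Total install cost: 14 + 13 = 27.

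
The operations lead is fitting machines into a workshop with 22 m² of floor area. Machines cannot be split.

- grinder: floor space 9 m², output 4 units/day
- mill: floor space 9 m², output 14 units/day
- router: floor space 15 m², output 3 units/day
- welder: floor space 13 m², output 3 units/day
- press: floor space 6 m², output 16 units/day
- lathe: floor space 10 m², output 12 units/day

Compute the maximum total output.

Allowing fractional choices, the relaxed optimum would be about 38.4, but machines are indivisible.
press + lathe: floor space 6 + 10 = 16 ≤ 22, output 16 + 12 = 28.
mill + press: floor space 9 + 6 = 15 ≤ 22, output 14 + 16 = 30.
Best is mill and press with total output 30.

30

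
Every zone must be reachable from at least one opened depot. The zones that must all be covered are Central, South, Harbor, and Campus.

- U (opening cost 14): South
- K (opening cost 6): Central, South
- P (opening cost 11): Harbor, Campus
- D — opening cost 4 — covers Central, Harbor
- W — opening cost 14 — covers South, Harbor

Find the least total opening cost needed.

17

The greedy cost-per-new-zone heuristic would pick D, K, and P for 21, but a cheaper cover exists.
Choose K and P: together they cover Central, South, Harbor, Campus — every zone.
Total opening cost: 6 + 11 = 17.
No cover costs less than 17.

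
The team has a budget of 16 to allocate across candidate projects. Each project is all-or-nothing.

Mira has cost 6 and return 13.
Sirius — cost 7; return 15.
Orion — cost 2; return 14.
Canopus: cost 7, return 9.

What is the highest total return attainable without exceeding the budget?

42

Allowing fractional choices, the relaxed optimum would be about 43.3, but projects are indivisible.
Sirius + Orion + Canopus: cost 7 + 2 + 7 = 16 ≤ 16, return 15 + 14 + 9 = 38.
Mira + Sirius + Orion: cost 6 + 7 + 2 = 15 ≤ 16, return 13 + 15 + 14 = 42.
Best is Mira, Sirius, and Orion with total return 42.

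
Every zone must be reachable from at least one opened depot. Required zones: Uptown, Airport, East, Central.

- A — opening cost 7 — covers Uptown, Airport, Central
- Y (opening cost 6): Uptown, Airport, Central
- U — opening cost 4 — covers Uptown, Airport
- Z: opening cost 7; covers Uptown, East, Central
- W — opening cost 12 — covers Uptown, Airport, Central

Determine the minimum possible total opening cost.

11

This is a weighted set-cover instance.
The greedy cost-per-new-zone heuristic would pick Y and Z for 13, but a cheaper cover exists.
Choose U and Z: together they cover Uptown, Airport, East, Central — every zone.
Total opening cost: 4 + 7 = 11.
No cover costs less than 11.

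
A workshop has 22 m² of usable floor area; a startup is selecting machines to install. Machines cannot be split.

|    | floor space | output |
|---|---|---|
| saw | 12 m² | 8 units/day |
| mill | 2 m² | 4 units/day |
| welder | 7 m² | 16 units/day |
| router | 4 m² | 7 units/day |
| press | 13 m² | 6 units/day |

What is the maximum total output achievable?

28

Treat it as a binary knapsack problem.
Allowing fractional choices, the relaxed optimum would be about 33.0, but machines are indivisible.
saw + mill + welder: floor space 12 + 2 + 7 = 21 ≤ 22, output 8 + 4 + 16 = 28.
mill + welder + router: floor space 2 + 7 + 4 = 13 ≤ 22, output 4 + 16 + 7 = 27.
Best is saw, mill, and welder with total output 28.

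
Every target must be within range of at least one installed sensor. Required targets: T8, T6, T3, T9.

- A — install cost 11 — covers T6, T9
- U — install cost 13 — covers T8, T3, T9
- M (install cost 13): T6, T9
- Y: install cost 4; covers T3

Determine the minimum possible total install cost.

24

This is an integer covering problem.
Choose A and U: together they cover T8, T6, T3, T9 — every target.
Total install cost: 11 + 13 = 24.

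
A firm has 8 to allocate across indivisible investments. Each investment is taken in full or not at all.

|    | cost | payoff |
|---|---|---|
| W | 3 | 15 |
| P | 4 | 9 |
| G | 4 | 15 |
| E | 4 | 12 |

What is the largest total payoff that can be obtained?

Allowing fractional choices, the relaxed optimum would be about 33.0, but investments are indivisible.
W + E: cost 3 + 4 = 7 ≤ 8, payoff 15 + 12 = 27.
W + G: cost 3 + 4 = 7 ≤ 8, payoff 15 + 15 = 30.
Best is W and G with total payoff 30.

30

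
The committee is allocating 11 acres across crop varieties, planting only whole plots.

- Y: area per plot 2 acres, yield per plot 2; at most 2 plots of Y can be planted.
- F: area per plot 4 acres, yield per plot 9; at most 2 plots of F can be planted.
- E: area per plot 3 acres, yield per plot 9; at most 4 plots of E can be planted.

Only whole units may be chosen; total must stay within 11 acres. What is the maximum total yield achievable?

3×E: area 9 ≤ 11, yield 3·9 = 27.
1×Y and 3×E: area 11 ≤ 11, yield 1·2 + 3·9 = 29.
Best is 29.

29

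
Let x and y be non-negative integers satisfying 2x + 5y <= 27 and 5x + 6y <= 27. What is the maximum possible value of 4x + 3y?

20

(x,y)=(5,0) is feasible, giving 20.
(x,y)=(4,1) is feasible, giving 19.
(x,y)=(4,0) is feasible, giving 16.
No feasible integer point exceeds 20.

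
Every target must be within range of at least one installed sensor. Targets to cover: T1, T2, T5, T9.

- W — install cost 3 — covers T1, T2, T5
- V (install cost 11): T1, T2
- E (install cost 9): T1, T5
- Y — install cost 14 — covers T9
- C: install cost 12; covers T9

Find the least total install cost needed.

15

Choose W and C: together they cover T1, T2, T5, T9 — every target.
Total install cost: 3 + 12 = 15.
No cover costs less than 15.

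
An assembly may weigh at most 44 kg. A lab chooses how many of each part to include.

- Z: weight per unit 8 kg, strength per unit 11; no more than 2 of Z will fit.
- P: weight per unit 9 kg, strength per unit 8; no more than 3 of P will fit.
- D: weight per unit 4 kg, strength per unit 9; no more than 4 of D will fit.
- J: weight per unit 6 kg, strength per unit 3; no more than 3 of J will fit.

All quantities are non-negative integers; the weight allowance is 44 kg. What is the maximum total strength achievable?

66

2×Z, 1×P, and 4×D: weight 41 ≤ 44, strength 2·11 + 1·8 + 4·9 = 66.
2×Z, 4×D, and 2×J: weight 44 ≤ 44, strength 2·11 + 4·9 + 2·3 = 64.
Best is 66.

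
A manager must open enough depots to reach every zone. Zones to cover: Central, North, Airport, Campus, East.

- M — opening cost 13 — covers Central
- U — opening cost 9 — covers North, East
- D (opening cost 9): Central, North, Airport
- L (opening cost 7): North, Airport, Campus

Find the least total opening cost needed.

This is a weighted set-cover instance.
Choose U, D, and L: together they cover Central, North, Airport, Campus, East — every zone.
Total opening cost: 9 + 9 + 7 = 25.
No cover costs less than 25.

25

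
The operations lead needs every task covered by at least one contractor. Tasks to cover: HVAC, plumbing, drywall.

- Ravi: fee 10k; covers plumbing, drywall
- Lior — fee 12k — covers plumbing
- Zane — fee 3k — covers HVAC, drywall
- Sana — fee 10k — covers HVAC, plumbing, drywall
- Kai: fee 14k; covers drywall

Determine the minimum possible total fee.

10

The greedy cost-per-new-task heuristic would pick Zane and Ravi for 13, but a cheaper cover exists.
Sana alone covers HVAC, plumbing, drywall — every task.
Total fee: 10.
No cover costs less than 10.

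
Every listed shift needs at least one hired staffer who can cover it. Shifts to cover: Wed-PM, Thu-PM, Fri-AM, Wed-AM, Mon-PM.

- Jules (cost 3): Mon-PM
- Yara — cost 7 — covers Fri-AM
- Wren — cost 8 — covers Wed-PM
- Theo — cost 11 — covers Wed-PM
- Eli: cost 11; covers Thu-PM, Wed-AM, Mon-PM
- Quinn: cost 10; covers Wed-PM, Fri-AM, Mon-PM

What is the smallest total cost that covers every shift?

This is an integer covering problem.
Choose Eli and Quinn: together they cover Wed-PM, Thu-PM, Fri-AM, Wed-AM, Mon-PM — every shift.
Total cost: 11 + 10 = 21.

21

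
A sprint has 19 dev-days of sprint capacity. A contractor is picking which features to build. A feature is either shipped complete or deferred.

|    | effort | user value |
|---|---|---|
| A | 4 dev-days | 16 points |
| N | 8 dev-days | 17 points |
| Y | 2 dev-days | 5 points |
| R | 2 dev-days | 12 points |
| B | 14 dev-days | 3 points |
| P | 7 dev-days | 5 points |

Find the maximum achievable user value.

Take A, N, Y, and R: effort 4 + 8 + 2 + 2 = 16 ≤ 19, user value 16 + 17 + 5 + 12 = 50.
No other feasible combination does better.

50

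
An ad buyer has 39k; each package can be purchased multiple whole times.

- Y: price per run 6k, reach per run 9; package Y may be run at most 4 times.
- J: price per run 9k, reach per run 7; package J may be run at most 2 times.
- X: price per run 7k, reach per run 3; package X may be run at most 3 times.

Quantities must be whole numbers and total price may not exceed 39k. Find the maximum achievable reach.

4×Y and 2×X: price 38 ≤ 39, reach 4·9 + 2·3 = 42.
4×Y and 1×J: price 33 ≤ 39, reach 4·9 + 1·7 = 43.
Best is 43.

43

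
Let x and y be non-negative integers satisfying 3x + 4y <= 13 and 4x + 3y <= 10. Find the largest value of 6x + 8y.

(x,y)=(0,3): 3·0+4·3=12≤13, 4·0+3·3=9≤10, objective 24.
(x,y)=(1,2): 3·1+4·2=11≤13, 4·1+3·2=10≤10, objective 22.
(x,y)=(0,2): 3·0+4·2=8≤13, 4·0+3·2=6≤10, objective 16.
No feasible integer point exceeds 24.

24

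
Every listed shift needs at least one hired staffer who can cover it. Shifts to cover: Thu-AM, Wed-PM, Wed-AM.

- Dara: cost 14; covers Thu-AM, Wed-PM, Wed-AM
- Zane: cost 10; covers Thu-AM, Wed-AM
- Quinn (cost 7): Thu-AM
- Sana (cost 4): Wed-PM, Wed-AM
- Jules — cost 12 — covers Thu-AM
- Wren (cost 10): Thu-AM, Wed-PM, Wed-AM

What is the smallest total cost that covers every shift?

10

The greedy cost-per-new-shift heuristic would pick Sana and Quinn for 11, but a cheaper cover exists.
Wren alone covers Thu-AM, Wed-PM, Wed-AM — every shift.
Total cost: 10.
No cover costs less than 10.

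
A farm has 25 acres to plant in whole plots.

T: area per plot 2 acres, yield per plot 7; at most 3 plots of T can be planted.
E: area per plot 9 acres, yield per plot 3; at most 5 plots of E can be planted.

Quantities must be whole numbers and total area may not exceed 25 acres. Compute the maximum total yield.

27

This is a bounded integer knapsack.
T has the best ratio (7/2); taking only T gives at most 3×7 = 21 (stopped by the supply cap of 3).
Mixing does better — 3×T and 2×E: area 24 ≤ 25, yield 3·7 + 2·3 = 27.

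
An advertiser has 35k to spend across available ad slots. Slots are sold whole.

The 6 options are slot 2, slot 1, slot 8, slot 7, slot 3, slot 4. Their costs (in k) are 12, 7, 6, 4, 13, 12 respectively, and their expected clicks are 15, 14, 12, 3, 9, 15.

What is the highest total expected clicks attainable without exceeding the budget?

47

This is a 0-1 knapsack instance.
slot 2 + slot 1 + slot 8 + slot 7: cost 12 + 7 + 6 + 4 = 29 ≤ 35, expected clicks 15 + 14 + 12 + 3 = 44.
slot 2 + slot 8 + slot 7 + slot 4: cost 12 + 6 + 4 + 12 = 34 ≤ 35, expected clicks 15 + 12 + 3 + 15 = 45.
slot 2 + slot 1 + slot 7 + slot 4: cost 12 + 7 + 4 + 12 = 35 ≤ 35, expected clicks 15 + 14 + 3 + 15 = 47.
Best is slot 2, slot 1, slot 7, and slot 4 with total expected clicks 47.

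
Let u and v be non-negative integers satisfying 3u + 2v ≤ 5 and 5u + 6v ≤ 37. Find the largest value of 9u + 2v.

11

Relaxing integrality, the LP optimum is 15.00 at (u,v) = (1.67, 0), which is not an integer point.
(u,v)=(1,1): 3·1+2·1=5≤5, 5·1+6·1=11≤37, objective 11.
(u,v)=(1,0): 3·1+2·0=3≤5, 5·1+6·0=5≤37, objective 9.
(u,v)=(0,2): 3·0+2·2=4≤5, 5·0+6·2=12≤37, objective 4.
Maximum is 11 at (u,v)=(1,1).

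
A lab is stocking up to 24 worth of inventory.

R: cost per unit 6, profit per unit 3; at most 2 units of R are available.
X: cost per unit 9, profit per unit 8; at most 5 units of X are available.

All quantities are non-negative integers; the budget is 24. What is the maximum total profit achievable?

X has the best ratio (8/9); taking only X gives at most 2×8 = 16 (stopped by the cost limit).
Mixing does better — 1×R and 2×X: cost 24 ≤ 24, profit 1·3 + 2·8 = 19.

19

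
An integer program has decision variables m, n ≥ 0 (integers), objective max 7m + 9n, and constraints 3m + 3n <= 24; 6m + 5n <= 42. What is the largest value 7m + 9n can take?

72

(m,n)=(0,8): 3·0+3·8=24≤24, 6·0+5·8=40≤42, objective 72.
(m,n)=(1,7): 3·1+3·7=24≤24, 6·1+5·7=41≤42, objective 70.
Maximum is 72 at (m,n)=(0,8).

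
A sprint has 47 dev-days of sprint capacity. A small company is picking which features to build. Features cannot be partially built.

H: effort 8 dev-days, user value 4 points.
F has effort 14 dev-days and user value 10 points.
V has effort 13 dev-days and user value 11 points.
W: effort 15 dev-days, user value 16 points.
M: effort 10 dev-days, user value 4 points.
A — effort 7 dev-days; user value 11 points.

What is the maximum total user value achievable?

42

Allowing fractional choices, the relaxed optimum would be about 46.6, but features are indivisible.
V + W + M + A: effort 13 + 15 + 10 + 7 = 45 ≤ 47, user value 11 + 16 + 4 + 11 = 42.
H + V + W + A: effort 8 + 13 + 15 + 7 = 43 ≤ 47, user value 4 + 11 + 16 + 11 = 42.
The maximum user value is 42; one optimal choice is H, V, W, and A.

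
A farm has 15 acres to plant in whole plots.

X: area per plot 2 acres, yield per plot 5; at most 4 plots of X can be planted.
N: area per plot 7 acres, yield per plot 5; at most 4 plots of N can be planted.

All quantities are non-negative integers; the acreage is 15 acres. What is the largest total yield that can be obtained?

25

X has the best ratio (5/2); taking only X gives at most 4×5 = 20 (stopped by the supply cap of 4).
Mixing does better — 4×X and 1×N: area 15 ≤ 15, yield 4·5 + 1·5 = 25.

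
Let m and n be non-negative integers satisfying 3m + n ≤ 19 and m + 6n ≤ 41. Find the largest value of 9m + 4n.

61

Relaxing integrality, the LP optimum is 63.12 at (m,n) = (4.29, 6.12), which is not an integer point.
(m,n)=(5,4) is feasible, giving 61.
(m,n)=(4,6) is feasible, giving 60.
(m,n)=(5,3) is feasible, giving 57.
(m,n)=(4,5) is feasible, giving 56.
Maximum is 61 at (m,n)=(5,4).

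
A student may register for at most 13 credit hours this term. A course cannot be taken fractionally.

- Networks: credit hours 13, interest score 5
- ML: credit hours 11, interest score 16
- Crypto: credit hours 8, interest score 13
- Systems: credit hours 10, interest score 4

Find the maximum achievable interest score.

Treat it as a binary knapsack problem.
Allowing fractional choices, the relaxed optimum would be about 20.3, but courses are indivisible.
Networks: credit hours 13 ≤ 13, interest score 5.
ML: credit hours 11 ≤ 13, interest score 16.
Crypto: credit hours 8 ≤ 13, interest score 13.
Best is ML with total interest score 16.

16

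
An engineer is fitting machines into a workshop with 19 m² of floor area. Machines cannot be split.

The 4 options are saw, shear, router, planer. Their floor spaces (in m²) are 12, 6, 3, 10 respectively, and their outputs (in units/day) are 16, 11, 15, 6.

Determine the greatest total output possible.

32

Treat it as a binary knapsack problem.
Allowing fractional choices, the relaxed optimum would be about 39.3, but machines are indivisible.
saw + router: floor space 12 + 3 = 15 ≤ 19, output 16 + 15 = 31.
shear + router + planer: floor space 6 + 3 + 10 = 19 ≤ 19, output 11 + 15 + 6 = 32.
Best is shear, router, and planer with total output 32.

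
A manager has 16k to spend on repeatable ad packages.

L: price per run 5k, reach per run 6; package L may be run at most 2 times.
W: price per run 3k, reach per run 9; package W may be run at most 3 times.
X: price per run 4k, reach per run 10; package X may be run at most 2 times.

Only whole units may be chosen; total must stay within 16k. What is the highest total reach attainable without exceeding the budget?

W has the best ratio (9/3); taking only W gives at most 3×9 = 27 (stopped by the supply cap of 3).
Mixing does better — 2×W and 2×X: price 14 ≤ 16, reach 2·9 + 2·10 = 38.

38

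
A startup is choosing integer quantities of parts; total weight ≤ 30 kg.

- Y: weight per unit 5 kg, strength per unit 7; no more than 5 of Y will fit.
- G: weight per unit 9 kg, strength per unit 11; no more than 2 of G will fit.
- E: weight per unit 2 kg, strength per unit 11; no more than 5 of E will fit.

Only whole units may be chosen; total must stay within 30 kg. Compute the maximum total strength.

83

4×Y and 5×E: weight 30 ≤ 30, strength 4·7 + 5·11 = 83.
2×Y, 1×G, and 5×E: weight 29 ≤ 30, strength 2·7 + 1·11 + 5·11 = 80.
Best is 83.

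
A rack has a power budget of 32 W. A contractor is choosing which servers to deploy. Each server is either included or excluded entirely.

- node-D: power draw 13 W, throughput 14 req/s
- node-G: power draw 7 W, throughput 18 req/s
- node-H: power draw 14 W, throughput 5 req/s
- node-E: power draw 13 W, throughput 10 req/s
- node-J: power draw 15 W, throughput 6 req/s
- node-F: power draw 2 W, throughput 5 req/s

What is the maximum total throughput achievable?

37

Take node-D, node-G, and node-F: power draw 13 + 7 + 2 = 22 ≤ 32, throughput 14 + 18 + 5 = 37.
No other feasible combination does better.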